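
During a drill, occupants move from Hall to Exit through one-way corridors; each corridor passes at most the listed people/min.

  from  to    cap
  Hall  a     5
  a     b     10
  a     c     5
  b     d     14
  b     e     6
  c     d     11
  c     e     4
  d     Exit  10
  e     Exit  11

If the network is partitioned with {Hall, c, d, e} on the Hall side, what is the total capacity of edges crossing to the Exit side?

26

Edges leaving {Hall, c, d, e}: Hall→a (5), d→Exit (10), e→Exit (11).
Cut capacity = 5 + 10 + 11 = 26.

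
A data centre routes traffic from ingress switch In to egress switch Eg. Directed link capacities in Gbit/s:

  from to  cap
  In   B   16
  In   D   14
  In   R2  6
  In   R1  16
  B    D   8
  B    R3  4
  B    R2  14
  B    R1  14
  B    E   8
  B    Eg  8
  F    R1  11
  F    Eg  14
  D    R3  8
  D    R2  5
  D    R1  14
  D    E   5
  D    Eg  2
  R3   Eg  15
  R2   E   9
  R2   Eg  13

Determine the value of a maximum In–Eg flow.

35

Augment In→B→Eg: bottleneck 8, flow now 8.
Augment In→D→Eg: bottleneck 2, flow now 10.
Augment In→R2→Eg: bottleneck 6, flow now 16.
Augment In→B→R3→Eg: bottleneck 4, flow now 20.
Augment In→B→R2→Eg: bottleneck 4, flow now 24.
Augment In→D→R3→Eg: bottleneck 8, flow now 32.
Augment In→D→R2→Eg: bottleneck 3, flow now 35.
No augmenting path remains; maximum flow = 35.
In the residual graph, reachable from In: {In, B, D, R2, R1, E}.
Min-cut edges: B→R3 (4), B→Eg (8), D→R3 (8), D→Eg (2), R2→Eg (13); capacity 4 + 8 + 8 + 2 + 13 = 35.
This cut is saturated, so no flow can exceed 35.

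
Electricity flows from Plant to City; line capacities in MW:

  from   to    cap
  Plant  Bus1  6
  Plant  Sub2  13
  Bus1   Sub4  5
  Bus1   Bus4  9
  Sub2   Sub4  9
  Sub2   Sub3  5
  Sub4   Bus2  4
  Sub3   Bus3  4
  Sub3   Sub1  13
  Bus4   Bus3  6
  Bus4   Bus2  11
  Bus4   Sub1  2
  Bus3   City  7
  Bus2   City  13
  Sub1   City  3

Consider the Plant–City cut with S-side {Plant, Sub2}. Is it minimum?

No — its capacity is 20, but the minimum cut has capacity 15.

Given cut capacity: 6 + 9 + 5 = 20.
Augment Plant→Bus1→Sub4→Bus2→City: bottleneck 4, flow now 4.
Augment Plant→Bus1→Bus4→Bus3→City: bottleneck 2, flow now 6.
Augment Plant→Sub2→Sub3→Bus3→City: bottleneck 4, flow now 10.
Augment Plant→Sub2→Sub3→Sub1→City: bottleneck 1, flow now 11.
Augment Plant→Sub2→Sub4→Bus1→Bus4→Bus3→City: bottleneck 1, flow now 12. (uses reverse residual edge)
Augment Plant→Sub2→Sub4→Bus1→Bus4→Bus2→City: bottleneck 3, flow now 15. (uses reverse residual edge)
No augmenting path remains; maximum flow = 15.
In the residual graph, reachable from Plant: {Plant, Sub2, Sub4}.
Min-cut edges: Plant→Bus1 (6), Sub2→Sub3 (5), Sub4→Bus2 (4); capacity 6 + 5 + 4 = 15.
Cut capacity 20 exceeds the max flow 15, so it is not minimum.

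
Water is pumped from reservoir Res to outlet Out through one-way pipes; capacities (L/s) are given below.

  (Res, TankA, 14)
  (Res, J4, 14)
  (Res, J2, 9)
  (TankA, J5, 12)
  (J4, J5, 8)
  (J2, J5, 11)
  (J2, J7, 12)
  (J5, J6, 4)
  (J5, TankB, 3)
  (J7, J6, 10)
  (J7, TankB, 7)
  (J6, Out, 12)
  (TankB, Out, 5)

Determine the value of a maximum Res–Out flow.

16

Augment Res→TankA→J5→J6→Out: bottleneck 4, flow now 4.
Augment Res→TankA→J5→TankB→Out: bottleneck 3, flow now 7.
Augment Res→J2→J7→J6→Out: bottleneck 8, flow now 15.
Augment Res→J2→J7→TankB→Out: bottleneck 1, flow now 16.
No augmenting path remains; maximum flow = 16.
In the residual graph, reachable from Res: {Res, TankA, J4, J5}.
Min-cut edges: Res→J2 (9), J5→J6 (4), J5→TankB (3); capacity 9 + 4 + 3 = 16.
This cut is saturated, so no flow can exceed 16.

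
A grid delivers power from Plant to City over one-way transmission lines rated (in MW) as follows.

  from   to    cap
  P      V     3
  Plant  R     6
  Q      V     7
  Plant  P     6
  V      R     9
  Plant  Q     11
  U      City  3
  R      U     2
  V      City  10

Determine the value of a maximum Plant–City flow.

Augment Plant→P→V→City: bottleneck 3, flow now 3.
Augment Plant→Q→V→City: bottleneck 7, flow now 10.
Augment Plant→R→U→City: bottleneck 2, flow now 12.
No augmenting path remains; maximum flow = 12.
In the residual graph, reachable from Plant: {Plant, P, Q, R}.
Min-cut edges: P→V (3), Q→V (7), R→U (2); capacity 3 + 7 + 2 = 12.
This cut is saturated, so no flow can exceed 12.

12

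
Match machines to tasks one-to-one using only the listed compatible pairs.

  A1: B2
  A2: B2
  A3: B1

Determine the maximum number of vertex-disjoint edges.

2

Unit-capacity flow: source→left, listed edges, right→sink; max matching = max flow.
Augmenting path A1→B2 (+1); matched 1.
Augmenting path A3→B1 (+1); matched 2.
No augmenting path remains; maximum matching = 2.
König certificate: {A3, B2} is a vertex cover of size 2 (every listed pair touches it), so no matching can be larger.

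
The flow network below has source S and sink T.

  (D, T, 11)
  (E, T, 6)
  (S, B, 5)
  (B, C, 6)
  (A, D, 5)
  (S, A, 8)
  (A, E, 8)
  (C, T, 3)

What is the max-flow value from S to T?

11

Augment S→A→D→T: bottleneck 5, flow now 5.
Augment S→A→E→T: bottleneck 3, flow now 8.
Augment S→B→C→T: bottleneck 3, flow now 11.
No augmenting path remains; maximum flow = 11.
In the residual graph, reachable from S: {S, B, C}.
Min-cut edges: S→A (8), C→T (3); capacity 8 + 3 = 11.
This cut is saturated, so no flow can exceed 11.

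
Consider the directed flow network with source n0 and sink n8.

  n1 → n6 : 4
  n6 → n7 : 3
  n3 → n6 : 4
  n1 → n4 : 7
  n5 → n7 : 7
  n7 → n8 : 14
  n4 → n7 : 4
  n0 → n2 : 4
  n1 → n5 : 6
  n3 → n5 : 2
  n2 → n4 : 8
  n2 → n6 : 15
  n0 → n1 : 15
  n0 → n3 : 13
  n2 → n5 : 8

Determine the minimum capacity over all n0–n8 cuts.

14

Augment n0→n1→n4→n7→n8: bottleneck 4, flow now 4.
Augment n0→n1→n5→n7→n8: bottleneck 6, flow now 10.
Augment n0→n1→n6→n7→n8: bottleneck 3, flow now 13.
Augment n0→n2→n5→n7→n8: bottleneck 1, flow now 14.
No augmenting path remains; maximum flow = 14.
By max-flow min-cut, the minimum cut capacity equals the max flow.
In the residual graph, reachable from n0: {n0, n1, n2, n3, n4, n5, n6}.
Min-cut edges: n4→n7 (4), n5→n7 (7), n6→n7 (3); capacity 4 + 7 + 3 = 14.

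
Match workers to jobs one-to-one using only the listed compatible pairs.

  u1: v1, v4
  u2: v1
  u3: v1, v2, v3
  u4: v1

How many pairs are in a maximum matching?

Unit-capacity flow: source→left, listed edges, right→sink; max matching = max flow.
Augmenting path u1→v1 (+1); matched 1.
Augmenting path u3→v2 (+1); matched 2.
Augmenting path u2→v1→u1→v4 (+1); matched 3.
No augmenting path remains; maximum matching = 3.
König certificate: {u1, u3, v1} is a vertex cover of size 3 (every listed pair touches it), so no matching can be larger.

3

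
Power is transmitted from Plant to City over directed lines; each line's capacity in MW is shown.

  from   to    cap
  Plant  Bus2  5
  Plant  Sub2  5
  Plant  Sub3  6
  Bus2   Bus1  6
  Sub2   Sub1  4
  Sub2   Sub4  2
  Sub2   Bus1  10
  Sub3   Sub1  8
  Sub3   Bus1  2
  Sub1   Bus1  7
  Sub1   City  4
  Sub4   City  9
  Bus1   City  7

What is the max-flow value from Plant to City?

13

Augment Plant→Bus2→Bus1→City: bottleneck 5, flow now 5.
Augment Plant→Sub2→Sub1→City: bottleneck 4, flow now 9.
Augment Plant→Sub2→Sub4→City: bottleneck 1, flow now 10.
Augment Plant→Sub3→Bus1→City: bottleneck 2, flow now 12.
Augment Plant→Sub3→Sub1→Sub2→Sub4→City: bottleneck 1, flow now 13. (uses reverse residual edge)
No augmenting path remains; maximum flow = 13.
In the residual graph, reachable from Plant: {Plant, Bus2, Sub2, Sub3, Sub1, Bus1}.
Min-cut edges: Sub2→Sub4 (2), Sub1→City (4), Bus1→City (7); capacity 2 + 4 + 7 = 13.
This cut is saturated, so no flow can exceed 13.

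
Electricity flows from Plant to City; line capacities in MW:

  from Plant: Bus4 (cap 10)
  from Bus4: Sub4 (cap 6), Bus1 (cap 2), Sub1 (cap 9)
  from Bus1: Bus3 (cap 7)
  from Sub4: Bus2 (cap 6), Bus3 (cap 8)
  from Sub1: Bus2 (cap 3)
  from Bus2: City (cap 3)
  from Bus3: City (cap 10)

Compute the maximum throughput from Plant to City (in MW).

Augment Plant→Bus4→Bus1→Bus3→City: bottleneck 2, flow now 2.
Augment Plant→Bus4→Sub4→Bus2→City: bottleneck 3, flow now 5.
Augment Plant→Bus4→Sub4→Bus3→City: bottleneck 3, flow now 8.
Augment Plant→Bus4→Sub1→Bus2→Sub4→Bus3→City: bottleneck 2, flow now 10. (uses reverse residual edge)
No augmenting path remains; maximum flow = 10.
In the residual graph, reachable from Plant: {Plant}.
Min-cut edges: Plant→Bus4 (10); capacity 10 = 10.
This cut is saturated, so no flow can exceed 10.

10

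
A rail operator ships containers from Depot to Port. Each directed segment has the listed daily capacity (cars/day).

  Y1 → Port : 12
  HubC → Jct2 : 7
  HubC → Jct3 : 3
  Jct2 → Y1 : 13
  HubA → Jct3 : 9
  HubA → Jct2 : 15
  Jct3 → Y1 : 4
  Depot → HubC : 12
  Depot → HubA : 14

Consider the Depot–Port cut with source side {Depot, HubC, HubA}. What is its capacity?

34

Edges leaving {Depot, HubC, HubA}: HubC→Jct2 (7), HubC→Jct3 (3), HubA→Jct2 (15), HubA→Jct3 (9).
Cut capacity = 7 + 3 + 15 + 9 = 34.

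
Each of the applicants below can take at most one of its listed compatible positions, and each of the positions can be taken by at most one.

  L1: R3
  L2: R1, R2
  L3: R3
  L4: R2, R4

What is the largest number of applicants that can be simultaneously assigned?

3

Unit-capacity flow: source→left, listed edges, right→sink; max matching = max flow.
Augmenting path L1→R3 (+1); matched 1.
Augmenting path L2→R1 (+1); matched 2.
Augmenting path L4→R2 (+1); matched 3.
No augmenting path remains; maximum matching = 3.
König certificate: {L2, L4, R3} is a vertex cover of size 3 (every listed pair touches it), so no matching can be larger.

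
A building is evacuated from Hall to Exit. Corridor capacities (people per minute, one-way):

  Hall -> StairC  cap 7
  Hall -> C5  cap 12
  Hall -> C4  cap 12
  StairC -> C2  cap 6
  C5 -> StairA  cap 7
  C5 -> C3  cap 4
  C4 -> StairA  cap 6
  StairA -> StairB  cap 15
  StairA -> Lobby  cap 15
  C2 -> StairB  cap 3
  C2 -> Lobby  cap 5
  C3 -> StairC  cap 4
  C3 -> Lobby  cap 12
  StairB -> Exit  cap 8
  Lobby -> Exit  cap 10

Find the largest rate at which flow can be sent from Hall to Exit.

18

Augment Hall→StairC→C2→StairB→Exit: bottleneck 3, flow now 3.
Augment Hall→StairC→C2→Lobby→Exit: bottleneck 3, flow now 6.
Augment Hall→C5→StairA→StairB→Exit: bottleneck 5, flow now 11.
Augment Hall→C5→StairA→Lobby→Exit: bottleneck 2, flow now 13.
Augment Hall→C5→C3→Lobby→Exit: bottleneck 4, flow now 17.
Augment Hall→C4→StairA→Lobby→Exit: bottleneck 1, flow now 18.
No augmenting path remains; maximum flow = 18.
In the residual graph, reachable from Hall: {Hall, StairC, C5, C4, StairA, C2, C3, StairB, Lobby}.
Min-cut edges: StairB→Exit (8), Lobby→Exit (10); capacity 8 + 10 = 18.
This cut is saturated, so no flow can exceed 18.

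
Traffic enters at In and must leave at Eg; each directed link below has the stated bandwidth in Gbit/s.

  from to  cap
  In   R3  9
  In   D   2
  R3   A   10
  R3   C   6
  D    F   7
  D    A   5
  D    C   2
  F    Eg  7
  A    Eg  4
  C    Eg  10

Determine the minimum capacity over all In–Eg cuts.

Augment In→R3→A→Eg: bottleneck 4, flow now 4.
Augment In→R3→C→Eg: bottleneck 5, flow now 9.
Augment In→D→F→Eg: bottleneck 2, flow now 11.
No augmenting path remains; maximum flow = 11.
By max-flow min-cut, the minimum cut capacity equals the max flow.
In the residual graph, reachable from In: {In}.
Min-cut edges: In→R3 (9), In→D (2); capacity 9 + 2 = 11.

11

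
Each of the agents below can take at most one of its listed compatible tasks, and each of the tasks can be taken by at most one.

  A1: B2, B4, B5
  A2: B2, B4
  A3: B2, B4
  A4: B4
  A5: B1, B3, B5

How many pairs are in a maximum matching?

4

Unit-capacity flow: source→left, listed edges, right→sink; max matching = max flow.
Augmenting path A1→B2 (+1); matched 1.
Augmenting path A2→B4 (+1); matched 2.
Augmenting path A5→B1 (+1); matched 3.
Augmenting path A3→B2→A1→B5 (+1); matched 4.
No augmenting path remains; maximum matching = 4.
König certificate: {A1, A5, B2, B4} is a vertex cover of size 4 (every listed pair touches it), so no matching can be larger.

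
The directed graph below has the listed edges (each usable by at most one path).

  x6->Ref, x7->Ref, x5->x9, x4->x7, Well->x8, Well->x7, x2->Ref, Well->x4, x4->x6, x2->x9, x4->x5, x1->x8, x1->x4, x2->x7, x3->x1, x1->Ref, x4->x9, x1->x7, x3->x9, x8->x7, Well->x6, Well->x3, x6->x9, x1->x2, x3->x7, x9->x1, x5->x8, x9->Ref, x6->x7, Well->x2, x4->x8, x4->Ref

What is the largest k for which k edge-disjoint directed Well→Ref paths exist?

5

Assign every edge capacity 1; by Menger, the answer equals the max flow.
Path Well→x2→Ref (+1); total 1.
Path Well→x4→Ref (+1); total 2.
Path Well→x6→Ref (+1); total 3.
Path Well→x7→Ref (+1); total 4.
Path Well→x3→x1→Ref (+1); total 5.
No residual Well→Ref path; max flow = 5.
Certifying cut of size 5: {Well→x2, Well→x3, Well→x4, Well→x6, x7→Ref}.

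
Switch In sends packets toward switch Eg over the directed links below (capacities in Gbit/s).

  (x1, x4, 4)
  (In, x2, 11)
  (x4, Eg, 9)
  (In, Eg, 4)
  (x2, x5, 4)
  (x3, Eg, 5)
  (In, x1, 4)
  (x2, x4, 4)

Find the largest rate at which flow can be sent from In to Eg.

12

Augment In→Eg: bottleneck 4, flow now 4.
Augment In→x1→x4→Eg: bottleneck 4, flow now 8.
Augment In→x2→x4→Eg: bottleneck 4, flow now 12.
No augmenting path remains; maximum flow = 12.
In the residual graph, reachable from In: {In, x2, x5}.
Min-cut edges: In→x1 (4), In→Eg (4), x2→x4 (4); capacity 4 + 4 + 4 = 12.
This cut is saturated, so no flow can exceed 12.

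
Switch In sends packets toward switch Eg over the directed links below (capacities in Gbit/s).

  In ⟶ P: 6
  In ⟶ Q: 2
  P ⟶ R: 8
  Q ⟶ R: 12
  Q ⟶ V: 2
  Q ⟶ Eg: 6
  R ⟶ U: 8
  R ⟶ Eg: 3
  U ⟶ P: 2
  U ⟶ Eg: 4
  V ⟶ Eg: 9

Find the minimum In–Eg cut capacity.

8

Augment In→Q→Eg: bottleneck 2, flow now 2.
Augment In→P→R→Eg: bottleneck 3, flow now 5.
Augment In→P→R→U→Eg: bottleneck 3, flow now 8.
No augmenting path remains; maximum flow = 8.
By max-flow min-cut, the minimum cut capacity equals the max flow.
In the residual graph, reachable from In: {In}.
Min-cut edges: In→P (6), In→Q (2); capacity 6 + 2 = 8.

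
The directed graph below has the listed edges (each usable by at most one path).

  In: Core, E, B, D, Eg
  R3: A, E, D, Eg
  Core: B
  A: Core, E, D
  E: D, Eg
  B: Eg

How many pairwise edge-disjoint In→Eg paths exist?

3

Assign every edge capacity 1; by Menger, the answer equals the max flow.
Path In→Eg (+1); total 1.
Path In→E→Eg (+1); total 2.
Path In→B→Eg (+1); total 3.
No residual In→Eg path; max flow = 3.
Certifying cut of size 3: {B→Eg, In→E, In→Eg}.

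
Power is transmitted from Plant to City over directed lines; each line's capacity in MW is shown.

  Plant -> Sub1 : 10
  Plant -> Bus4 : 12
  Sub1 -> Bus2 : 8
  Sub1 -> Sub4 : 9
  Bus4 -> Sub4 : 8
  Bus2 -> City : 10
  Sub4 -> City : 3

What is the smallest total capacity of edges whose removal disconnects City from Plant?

Augment Plant→Sub1→Bus2→City: bottleneck 8, flow now 8.
Augment Plant→Sub1→Sub4→City: bottleneck 2, flow now 10.
Augment Plant→Bus4→Sub4→City: bottleneck 1, flow now 11.
No augmenting path remains; maximum flow = 11.
By max-flow min-cut, the minimum cut capacity equals the max flow.
In the residual graph, reachable from Plant: {Plant, Sub1, Bus4, Sub4}.
Min-cut edges: Sub1→Bus2 (8), Sub4→City (3); capacity 8 + 3 = 11.

11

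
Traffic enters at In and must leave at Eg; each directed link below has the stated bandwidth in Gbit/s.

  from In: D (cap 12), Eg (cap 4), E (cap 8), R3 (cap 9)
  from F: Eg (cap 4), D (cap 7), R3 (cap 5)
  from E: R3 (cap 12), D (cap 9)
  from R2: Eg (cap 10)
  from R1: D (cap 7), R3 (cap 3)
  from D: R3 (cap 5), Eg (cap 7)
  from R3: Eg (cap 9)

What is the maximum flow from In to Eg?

Augment In→Eg: bottleneck 4, flow now 4.
Augment In→D→Eg: bottleneck 7, flow now 11.
Augment In→R3→Eg: bottleneck 9, flow now 20.
No augmenting path remains; maximum flow = 20.
In the residual graph, reachable from In: {In, E, D, R3}.
Min-cut edges: In→Eg (4), D→Eg (7), R3→Eg (9); capacity 4 + 7 + 9 = 20.
This cut is saturated, so no flow can exceed 20.

20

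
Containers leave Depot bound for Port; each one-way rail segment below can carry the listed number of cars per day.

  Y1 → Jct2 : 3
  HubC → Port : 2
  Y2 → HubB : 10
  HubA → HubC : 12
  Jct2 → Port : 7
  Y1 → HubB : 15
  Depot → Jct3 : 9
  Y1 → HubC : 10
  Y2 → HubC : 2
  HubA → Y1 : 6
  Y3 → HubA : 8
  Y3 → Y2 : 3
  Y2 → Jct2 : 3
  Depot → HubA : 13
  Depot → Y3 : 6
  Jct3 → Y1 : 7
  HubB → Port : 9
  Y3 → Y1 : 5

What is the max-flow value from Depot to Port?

17

Augment Depot→HubA→HubC→Port: bottleneck 2, flow now 2.
Augment Depot→Jct3→Y1→HubB→Port: bottleneck 7, flow now 9.
Augment Depot→Y3→Y2→HubB→Port: bottleneck 2, flow now 11.
Augment Depot→Y3→Y2→Jct2→Port: bottleneck 1, flow now 12.
Augment Depot→Y3→Y1→Jct2→Port: bottleneck 3, flow now 15.
Augment Depot→HubA→Y1→HubB→Y2→Jct2→Port: bottleneck 2, flow now 17. (uses reverse residual edge)
No augmenting path remains; maximum flow = 17.
In the residual graph, reachable from Depot: {Depot, Jct3, Y3, HubA, Y1, HubB, HubC}.
Min-cut edges: Y3→Y2 (3), Y1→Jct2 (3), HubB→Port (9), HubC→Port (2); capacity 3 + 3 + 9 + 2 = 17.
This cut is saturated, so no flow can exceed 17.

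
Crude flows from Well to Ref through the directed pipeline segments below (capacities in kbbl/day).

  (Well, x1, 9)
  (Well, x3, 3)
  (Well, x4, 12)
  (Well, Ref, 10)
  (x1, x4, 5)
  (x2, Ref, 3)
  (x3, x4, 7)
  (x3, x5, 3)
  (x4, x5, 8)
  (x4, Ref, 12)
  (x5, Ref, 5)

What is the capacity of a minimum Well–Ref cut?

Augment Well→Ref: bottleneck 10, flow now 10.
Augment Well→x4→Ref: bottleneck 12, flow now 22.
Augment Well→x3→x5→Ref: bottleneck 3, flow now 25.
Augment Well→x1→x4→x5→Ref: bottleneck 2, flow now 27.
No augmenting path remains; maximum flow = 27.
By max-flow min-cut, the minimum cut capacity equals the max flow.
In the residual graph, reachable from Well: {Well, x1, x3, x4, x5}.
Min-cut edges: Well→Ref (10), x4→Ref (12), x5→Ref (5); capacity 10 + 12 + 5 = 27.

27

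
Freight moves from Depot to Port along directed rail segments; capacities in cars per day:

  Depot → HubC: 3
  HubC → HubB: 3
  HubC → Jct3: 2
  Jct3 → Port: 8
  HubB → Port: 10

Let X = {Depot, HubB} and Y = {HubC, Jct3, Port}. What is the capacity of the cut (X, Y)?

13

Edges leaving {Depot, HubB}: Depot→HubC (3), HubB→Port (10).
Cut capacity = 3 + 10 = 13.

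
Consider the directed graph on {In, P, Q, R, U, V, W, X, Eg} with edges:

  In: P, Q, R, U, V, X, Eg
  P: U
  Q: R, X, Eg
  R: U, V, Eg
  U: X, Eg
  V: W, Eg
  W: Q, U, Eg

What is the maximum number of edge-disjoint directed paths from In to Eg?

5

Assign every edge capacity 1; by Menger, the answer equals the max flow.
Path In→Eg (+1); total 1.
Path In→Q→Eg (+1); total 2.
Path In→R→Eg (+1); total 3.
Path In→U→Eg (+1); total 4.
Path In→V→Eg (+1); total 5.
No residual In→Eg path; max flow = 5.
Certifying cut of size 5: {In→Eg, In→Q, In→R, In→V, U→Eg}.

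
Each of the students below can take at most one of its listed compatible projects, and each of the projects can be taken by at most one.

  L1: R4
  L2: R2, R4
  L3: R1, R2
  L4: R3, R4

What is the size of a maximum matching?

4

Unit-capacity flow: source→left, listed edges, right→sink; max matching = max flow.
Augmenting path L1→R4 (+1); matched 1.
Augmenting path L2→R2 (+1); matched 2.
Augmenting path L3→R1 (+1); matched 3.
Augmenting path L4→R3 (+1); matched 4.
No augmenting path remains; maximum matching = 4.
König certificate: {L1, L2, L3, L4} is a vertex cover of size 4 (every listed pair touches it), so no matching can be larger.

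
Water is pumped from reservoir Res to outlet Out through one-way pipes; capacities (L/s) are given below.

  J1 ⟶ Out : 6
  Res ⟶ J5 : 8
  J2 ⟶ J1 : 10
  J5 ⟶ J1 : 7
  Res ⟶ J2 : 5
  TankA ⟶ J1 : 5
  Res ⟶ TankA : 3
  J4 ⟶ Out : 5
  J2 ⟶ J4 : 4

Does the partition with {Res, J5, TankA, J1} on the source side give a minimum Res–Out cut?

No — its capacity is 11, but the minimum cut has capacity 10.

Given cut capacity: 5 + 6 = 11.
Augment Res→J2→J4→Out: bottleneck 4, flow now 4.
Augment Res→J2→J1→Out: bottleneck 1, flow now 5.
Augment Res→J5→J1→Out: bottleneck 5, flow now 10.
No augmenting path remains; maximum flow = 10.
In the residual graph, reachable from Res: {Res, J2, J5, TankA, J1}.
Min-cut edges: J2→J4 (4), J1→Out (6); capacity 4 + 6 = 10.
Cut capacity 11 exceeds the max flow 10, so it is not minimum.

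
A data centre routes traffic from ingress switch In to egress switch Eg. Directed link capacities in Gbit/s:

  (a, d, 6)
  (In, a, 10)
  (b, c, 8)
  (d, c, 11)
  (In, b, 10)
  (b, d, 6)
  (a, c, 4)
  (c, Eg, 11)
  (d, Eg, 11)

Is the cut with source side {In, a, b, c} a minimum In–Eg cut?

No — its capacity is 23, but the minimum cut has capacity 20.

Given cut capacity: 6 + 6 + 11 = 23.
Augment In→a→c→Eg: bottleneck 4, flow now 4.
Augment In→a→d→Eg: bottleneck 6, flow now 10.
Augment In→b→c→Eg: bottleneck 7, flow now 17.
Augment In→b→d→Eg: bottleneck 3, flow now 20.
No augmenting path remains; maximum flow = 20.
In the residual graph, reachable from In: {In}.
Min-cut edges: In→a (10), In→b (10); capacity 10 + 10 = 20.
Cut capacity 23 exceeds the max flow 20, so it is not minimum.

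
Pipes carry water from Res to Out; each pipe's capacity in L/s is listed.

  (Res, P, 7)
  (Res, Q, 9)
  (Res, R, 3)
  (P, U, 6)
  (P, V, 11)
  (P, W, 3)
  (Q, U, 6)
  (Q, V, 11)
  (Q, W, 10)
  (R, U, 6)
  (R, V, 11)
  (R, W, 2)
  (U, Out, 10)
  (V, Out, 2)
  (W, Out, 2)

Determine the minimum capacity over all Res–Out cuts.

14

Augment Res→P→U→Out: bottleneck 6, flow now 6.
Augment Res→P→V→Out: bottleneck 1, flow now 7.
Augment Res→Q→U→Out: bottleneck 4, flow now 11.
Augment Res→Q→V→Out: bottleneck 1, flow now 12.
Augment Res→Q→W→Out: bottleneck 2, flow now 14.
No augmenting path remains; maximum flow = 14.
By max-flow min-cut, the minimum cut capacity equals the max flow.
In the residual graph, reachable from Res: {Res, P, Q, R, U, V, W}.
Min-cut edges: U→Out (10), V→Out (2), W→Out (2); capacity 10 + 2 + 2 = 14.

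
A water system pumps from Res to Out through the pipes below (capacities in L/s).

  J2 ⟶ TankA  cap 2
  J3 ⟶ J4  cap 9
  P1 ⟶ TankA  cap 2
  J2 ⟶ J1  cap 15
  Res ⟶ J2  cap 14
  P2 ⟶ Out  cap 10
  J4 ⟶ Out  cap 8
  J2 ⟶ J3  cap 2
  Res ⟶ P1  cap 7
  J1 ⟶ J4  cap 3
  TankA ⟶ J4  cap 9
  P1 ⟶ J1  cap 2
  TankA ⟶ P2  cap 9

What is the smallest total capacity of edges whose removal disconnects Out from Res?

9

Augment Res→J2→J1→J4→Out: bottleneck 3, flow now 3.
Augment Res→J2→J3→J4→Out: bottleneck 2, flow now 5.
Augment Res→J2→TankA→J4→Out: bottleneck 2, flow now 7.
Augment Res→P1→TankA→J4→Out: bottleneck 1, flow now 8.
Augment Res→P1→TankA→P2→Out: bottleneck 1, flow now 9.
No augmenting path remains; maximum flow = 9.
By max-flow min-cut, the minimum cut capacity equals the max flow.
In the residual graph, reachable from Res: {Res, J2, P1, J1}.
Min-cut edges: J2→J3 (2), J2→TankA (2), P1→TankA (2), J1→J4 (3); capacity 2 + 2 + 2 + 3 = 9.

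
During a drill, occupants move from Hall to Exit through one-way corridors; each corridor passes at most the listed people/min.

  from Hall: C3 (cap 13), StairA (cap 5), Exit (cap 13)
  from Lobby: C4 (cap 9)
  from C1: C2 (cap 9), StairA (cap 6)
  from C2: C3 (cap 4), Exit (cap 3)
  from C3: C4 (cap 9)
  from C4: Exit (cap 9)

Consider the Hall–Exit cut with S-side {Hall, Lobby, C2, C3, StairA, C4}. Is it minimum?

Given cut capacity: 13 + 3 + 9 = 25.
Augment Hall→Exit: bottleneck 13, flow now 13.
Augment Hall→C3→C4→Exit: bottleneck 9, flow now 22.
No augmenting path remains; maximum flow = 22.
In the residual graph, reachable from Hall: {Hall, C3, StairA}.
Min-cut edges: Hall→Exit (13), C3→C4 (9); capacity 13 + 9 = 22.
Cut capacity 25 exceeds the max flow 22, so it is not minimum.

No — its capacity is 25, but the minimum cut has capacity 22.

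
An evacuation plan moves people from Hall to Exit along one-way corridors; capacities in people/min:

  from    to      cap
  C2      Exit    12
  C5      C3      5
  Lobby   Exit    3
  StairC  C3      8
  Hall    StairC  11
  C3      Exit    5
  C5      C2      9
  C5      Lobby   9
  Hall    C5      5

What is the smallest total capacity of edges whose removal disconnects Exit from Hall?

Augment Hall→C5→C3→Exit: bottleneck 5, flow now 5.
Augment Hall→StairC→C3→C5→Lobby→Exit: bottleneck 3, flow now 8. (uses reverse residual edge)
Augment Hall→StairC→C3→C5→C2→Exit: bottleneck 2, flow now 10. (uses reverse residual edge)
No augmenting path remains; maximum flow = 10.
By max-flow min-cut, the minimum cut capacity equals the max flow.
In the residual graph, reachable from Hall: {Hall, StairC, C3}.
Min-cut edges: Hall→C5 (5), C3→Exit (5); capacity 5 + 5 = 10.

10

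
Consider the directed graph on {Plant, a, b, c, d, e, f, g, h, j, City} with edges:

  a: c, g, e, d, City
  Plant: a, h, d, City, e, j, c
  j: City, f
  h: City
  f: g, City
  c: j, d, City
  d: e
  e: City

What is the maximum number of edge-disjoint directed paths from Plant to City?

Assign every edge capacity 1; by Menger, the answer equals the max flow.
Path Plant→City (+1); total 1.
Path Plant→a→City (+1); total 2.
Path Plant→c→City (+1); total 3.
Path Plant→e→City (+1); total 4.
Path Plant→h→City (+1); total 5.
Path Plant→j→City (+1); total 6.
No residual Plant→City path; max flow = 6.
Certifying cut of size 6: {Plant→City, Plant→a, Plant→c, Plant→h, Plant→j, e→City}.

6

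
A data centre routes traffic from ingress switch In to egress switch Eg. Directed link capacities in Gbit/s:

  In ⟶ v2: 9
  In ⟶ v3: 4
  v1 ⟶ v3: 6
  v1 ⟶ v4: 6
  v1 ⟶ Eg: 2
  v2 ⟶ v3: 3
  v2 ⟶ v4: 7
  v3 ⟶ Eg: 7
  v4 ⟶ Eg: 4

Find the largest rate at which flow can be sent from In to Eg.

11

Augment In→v3→Eg: bottleneck 4, flow now 4.
Augment In→v2→v3→Eg: bottleneck 3, flow now 7.
Augment In→v2→v4→Eg: bottleneck 4, flow now 11.
No augmenting path remains; maximum flow = 11.
In the residual graph, reachable from In: {In, v2, v4}.
Min-cut edges: In→v3 (4), v2→v3 (3), v4→Eg (4); capacity 4 + 3 + 4 = 11.
This cut is saturated, so no flow can exceed 11.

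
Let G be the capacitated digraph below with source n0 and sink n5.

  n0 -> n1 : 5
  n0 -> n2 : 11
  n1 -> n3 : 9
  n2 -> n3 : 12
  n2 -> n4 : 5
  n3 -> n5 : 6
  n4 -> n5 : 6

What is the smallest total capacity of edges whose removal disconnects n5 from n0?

11

Augment n0→n1→n3→n5: bottleneck 5, flow now 5.
Augment n0→n2→n3→n5: bottleneck 1, flow now 6.
Augment n0→n2→n4→n5: bottleneck 5, flow now 11.
No augmenting path remains; maximum flow = 11.
By max-flow min-cut, the minimum cut capacity equals the max flow.
In the residual graph, reachable from n0: {n0, n1, n2, n3}.
Min-cut edges: n2→n4 (5), n3→n5 (6); capacity 5 + 6 = 11.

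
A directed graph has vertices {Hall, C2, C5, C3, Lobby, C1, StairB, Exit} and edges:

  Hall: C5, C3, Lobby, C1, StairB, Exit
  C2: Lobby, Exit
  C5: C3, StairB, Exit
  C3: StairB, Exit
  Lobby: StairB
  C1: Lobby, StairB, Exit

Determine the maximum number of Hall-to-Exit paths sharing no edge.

Assign every edge capacity 1; by Menger, the answer equals the max flow.
Path Hall→Exit (+1); total 1.
Path Hall→C5→Exit (+1); total 2.
Path Hall→C3→Exit (+1); total 3.
Path Hall→C1→Exit (+1); total 4.
No residual Hall→Exit path; max flow = 4.
Certifying cut of size 4: {Hall→C1, Hall→C3, Hall→C5, Hall→Exit}.

4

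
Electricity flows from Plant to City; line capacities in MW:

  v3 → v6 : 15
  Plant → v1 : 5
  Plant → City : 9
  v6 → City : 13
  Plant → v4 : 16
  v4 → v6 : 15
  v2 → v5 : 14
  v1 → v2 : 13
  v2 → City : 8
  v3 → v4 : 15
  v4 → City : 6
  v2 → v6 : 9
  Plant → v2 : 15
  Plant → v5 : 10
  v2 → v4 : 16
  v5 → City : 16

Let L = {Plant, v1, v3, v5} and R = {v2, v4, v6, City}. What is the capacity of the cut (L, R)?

99

Edges leaving {Plant, v1, v3, v5}: Plant→v2 (15), Plant→v4 (16), Plant→City (9), v1→v2 (13), v3→v4 (15), v3→v6 (15), v5→City (16).
Cut capacity = 15 + 16 + 9 + 13 + 15 + 15 + 16 = 99.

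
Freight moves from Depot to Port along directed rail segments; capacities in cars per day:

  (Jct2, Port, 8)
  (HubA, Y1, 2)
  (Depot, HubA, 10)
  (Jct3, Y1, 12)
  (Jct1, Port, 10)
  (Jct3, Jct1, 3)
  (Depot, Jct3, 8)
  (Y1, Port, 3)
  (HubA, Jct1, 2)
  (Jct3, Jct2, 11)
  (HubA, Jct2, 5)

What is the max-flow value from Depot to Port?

Augment Depot→HubA→Y1→Port: bottleneck 2, flow now 2.
Augment Depot→HubA→Jct2→Port: bottleneck 5, flow now 7.
Augment Depot→HubA→Jct1→Port: bottleneck 2, flow now 9.
Augment Depot→Jct3→Y1→Port: bottleneck 1, flow now 10.
Augment Depot→Jct3→Jct2→Port: bottleneck 3, flow now 13.
Augment Depot→Jct3→Jct1→Port: bottleneck 3, flow now 16.
No augmenting path remains; maximum flow = 16.
In the residual graph, reachable from Depot: {Depot, HubA, Jct3, Y1, Jct2}.
Min-cut edges: HubA→Jct1 (2), Jct3→Jct1 (3), Y1→Port (3), Jct2→Port (8); capacity 2 + 3 + 3 + 8 = 16.
This cut is saturated, so no flow can exceed 16.

16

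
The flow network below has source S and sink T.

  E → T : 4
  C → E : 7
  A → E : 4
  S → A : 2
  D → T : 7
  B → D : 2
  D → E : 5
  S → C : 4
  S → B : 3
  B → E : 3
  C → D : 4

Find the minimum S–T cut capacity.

9

Augment S→A→E→T: bottleneck 2, flow now 2.
Augment S→B→D→T: bottleneck 2, flow now 4.
Augment S→B→E→T: bottleneck 1, flow now 5.
Augment S→C→D→T: bottleneck 4, flow now 9.
No augmenting path remains; maximum flow = 9.
By max-flow min-cut, the minimum cut capacity equals the max flow.
In the residual graph, reachable from S: {S}.
Min-cut edges: S→A (2), S→B (3), S→C (4); capacity 2 + 3 + 4 = 9.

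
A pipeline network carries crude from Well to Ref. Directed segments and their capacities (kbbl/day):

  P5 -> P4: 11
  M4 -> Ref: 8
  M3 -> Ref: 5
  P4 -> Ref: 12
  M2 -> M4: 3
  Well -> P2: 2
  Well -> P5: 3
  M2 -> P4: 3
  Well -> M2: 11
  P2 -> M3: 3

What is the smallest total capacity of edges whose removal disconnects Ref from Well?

Augment Well→M2→M4→Ref: bottleneck 3, flow now 3.
Augment Well→M2→P4→Ref: bottleneck 3, flow now 6.
Augment Well→P2→M3→Ref: bottleneck 2, flow now 8.
Augment Well→P5→P4→Ref: bottleneck 3, flow now 11.
No augmenting path remains; maximum flow = 11.
By max-flow min-cut, the minimum cut capacity equals the max flow.
In the residual graph, reachable from Well: {Well, M2}.
Min-cut edges: Well→P2 (2), Well→P5 (3), M2→M4 (3), M2→P4 (3); capacity 2 + 3 + 3 + 3 = 11.

11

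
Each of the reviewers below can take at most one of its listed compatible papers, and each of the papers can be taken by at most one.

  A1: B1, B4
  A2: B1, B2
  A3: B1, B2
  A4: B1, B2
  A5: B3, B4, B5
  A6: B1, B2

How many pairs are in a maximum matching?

Unit-capacity flow: source→left, listed edges, right→sink; max matching = max flow.
Augmenting path A1→B1 (+1); matched 1.
Augmenting path A2→B2 (+1); matched 2.
Augmenting path A5→B3 (+1); matched 3.
Augmenting path A3→B1→A1→B4 (+1); matched 4.
No augmenting path remains; maximum matching = 4.
König certificate: {A1, A5, B1, B2} is a vertex cover of size 4 (every listed pair touches it), so no matching can be larger.

4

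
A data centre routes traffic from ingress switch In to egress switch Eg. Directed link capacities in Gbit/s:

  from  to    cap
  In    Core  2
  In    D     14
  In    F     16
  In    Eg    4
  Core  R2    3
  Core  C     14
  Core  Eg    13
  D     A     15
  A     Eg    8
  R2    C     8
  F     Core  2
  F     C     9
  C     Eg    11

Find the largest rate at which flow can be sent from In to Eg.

25

Augment In→Eg: bottleneck 4, flow now 4.
Augment In→Core→Eg: bottleneck 2, flow now 6.
Augment In→D→A→Eg: bottleneck 8, flow now 14.
Augment In→F→Core→Eg: bottleneck 2, flow now 16.
Augment In→F→C→Eg: bottleneck 9, flow now 25.
No augmenting path remains; maximum flow = 25.
In the residual graph, reachable from In: {In, D, A, F}.
Min-cut edges: In→Core (2), In→Eg (4), A→Eg (8), F→Core (2), F→C (9); capacity 2 + 4 + 8 + 2 + 9 = 25.
This cut is saturated, so no flow can exceed 25.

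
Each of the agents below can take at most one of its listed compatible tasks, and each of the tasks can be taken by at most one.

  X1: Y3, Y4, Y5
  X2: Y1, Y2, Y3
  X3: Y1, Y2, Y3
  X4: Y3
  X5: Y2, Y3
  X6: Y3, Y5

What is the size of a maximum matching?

Unit-capacity flow: source→left, listed edges, right→sink; max matching = max flow.
Augmenting path X1→Y3 (+1); matched 1.
Augmenting path X2→Y1 (+1); matched 2.
Augmenting path X3→Y2 (+1); matched 3.
Augmenting path X6→Y5 (+1); matched 4.
Augmenting path X4→Y3→X1→Y4 (+1); matched 5.
No augmenting path remains; maximum matching = 5.
König certificate: {X1, X6, Y1, Y2, Y3} is a vertex cover of size 5 (every listed pair touches it), so no matching can be larger.

5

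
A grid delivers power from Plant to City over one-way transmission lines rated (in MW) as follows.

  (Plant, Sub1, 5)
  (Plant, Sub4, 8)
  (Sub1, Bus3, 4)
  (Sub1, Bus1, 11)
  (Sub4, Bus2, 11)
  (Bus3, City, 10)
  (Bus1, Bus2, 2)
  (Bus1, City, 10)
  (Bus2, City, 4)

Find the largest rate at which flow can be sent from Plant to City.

9

Augment Plant→Sub1→Bus3→City: bottleneck 4, flow now 4.
Augment Plant→Sub1→Bus1→City: bottleneck 1, flow now 5.
Augment Plant→Sub4→Bus2→City: bottleneck 4, flow now 9.
No augmenting path remains; maximum flow = 9.
In the residual graph, reachable from Plant: {Plant, Sub4, Bus2}.
Min-cut edges: Plant→Sub1 (5), Bus2→City (4); capacity 5 + 4 = 9.
This cut is saturated, so no flow can exceed 9.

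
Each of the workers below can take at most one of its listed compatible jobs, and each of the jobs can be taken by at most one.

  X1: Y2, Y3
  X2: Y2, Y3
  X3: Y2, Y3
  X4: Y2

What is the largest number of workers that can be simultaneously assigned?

Unit-capacity flow: source→left, listed edges, right→sink; max matching = max flow.
Augmenting path X1→Y2 (+1); matched 1.
Augmenting path X2→Y3 (+1); matched 2.
No augmenting path remains; maximum matching = 2.
König certificate: {Y2, Y3} is a vertex cover of size 2 (every listed pair touches it), so no matching can be larger.

2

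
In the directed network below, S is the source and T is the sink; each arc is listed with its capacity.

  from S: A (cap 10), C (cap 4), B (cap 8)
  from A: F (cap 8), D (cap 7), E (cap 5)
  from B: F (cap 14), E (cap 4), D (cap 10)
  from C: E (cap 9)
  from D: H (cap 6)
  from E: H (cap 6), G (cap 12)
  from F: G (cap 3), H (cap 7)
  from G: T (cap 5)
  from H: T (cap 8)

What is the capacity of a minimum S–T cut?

13

Augment S→A→D→H→T: bottleneck 6, flow now 6.
Augment S→A→E→G→T: bottleneck 4, flow now 10.
Augment S→B→E→G→T: bottleneck 1, flow now 11.
Augment S→B→E→H→T: bottleneck 2, flow now 13.
No augmenting path remains; maximum flow = 13.
By max-flow min-cut, the minimum cut capacity equals the max flow.
In the residual graph, reachable from S: {S, A, B, C, D, E, F, G, H}.
Min-cut edges: G→T (5), H→T (8); capacity 5 + 8 = 13.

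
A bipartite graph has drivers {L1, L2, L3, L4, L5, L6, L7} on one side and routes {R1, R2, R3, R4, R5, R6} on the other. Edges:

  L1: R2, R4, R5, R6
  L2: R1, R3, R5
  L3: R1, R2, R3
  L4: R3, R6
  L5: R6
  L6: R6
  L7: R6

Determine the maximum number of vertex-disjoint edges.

5

Unit-capacity flow: source→left, listed edges, right→sink; max matching = max flow.
Augmenting path L1→R2 (+1); matched 1.
Augmenting path L2→R1 (+1); matched 2.
Augmenting path L3→R3 (+1); matched 3.
Augmenting path L4→R6 (+1); matched 4.
Augmenting path L5→R6→L4→R3→L3→R1→L2→R5 (+1); matched 5.
No augmenting path remains; maximum matching = 5.
König certificate: {L1, L2, L3, L4, R6} is a vertex cover of size 5 (every listed pair touches it), so no matching can be larger.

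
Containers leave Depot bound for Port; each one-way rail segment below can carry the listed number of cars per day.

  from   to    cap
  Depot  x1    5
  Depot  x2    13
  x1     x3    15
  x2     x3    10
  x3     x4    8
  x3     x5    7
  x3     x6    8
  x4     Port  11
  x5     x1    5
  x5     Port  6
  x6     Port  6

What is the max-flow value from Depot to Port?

15

Augment Depot→x1→x3→x4→Port: bottleneck 5, flow now 5.
Augment Depot→x2→x3→x4→Port: bottleneck 3, flow now 8.
Augment Depot→x2→x3→x5→Port: bottleneck 6, flow now 14.
Augment Depot→x2→x3→x6→Port: bottleneck 1, flow now 15.
No augmenting path remains; maximum flow = 15.
In the residual graph, reachable from Depot: {Depot, x2}.
Min-cut edges: Depot→x1 (5), x2→x3 (10); capacity 5 + 10 = 15.
This cut is saturated, so no flow can exceed 15.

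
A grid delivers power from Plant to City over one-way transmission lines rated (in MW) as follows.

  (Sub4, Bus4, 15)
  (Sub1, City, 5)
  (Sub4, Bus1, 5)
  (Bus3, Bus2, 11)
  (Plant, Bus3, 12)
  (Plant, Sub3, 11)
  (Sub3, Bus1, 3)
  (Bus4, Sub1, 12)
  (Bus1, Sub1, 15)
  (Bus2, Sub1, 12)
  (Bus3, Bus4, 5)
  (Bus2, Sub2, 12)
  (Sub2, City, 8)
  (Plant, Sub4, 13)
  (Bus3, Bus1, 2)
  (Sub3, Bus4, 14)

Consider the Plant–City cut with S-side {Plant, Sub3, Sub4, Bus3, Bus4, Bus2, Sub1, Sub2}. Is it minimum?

No — its capacity is 23, but the minimum cut has capacity 13.

Given cut capacity: 3 + 5 + 2 + 5 + 8 = 23.
Augment Plant→Sub3→Bus4→Sub1→City: bottleneck 5, flow now 5.
Augment Plant→Bus3→Bus2→Sub2→City: bottleneck 8, flow now 13.
No augmenting path remains; maximum flow = 13.
In the residual graph, reachable from Plant: {Plant, Sub3, Sub4, Bus3, Bus4, Bus2, Bus1, Sub1, Sub2}.
Min-cut edges: Sub1→City (5), Sub2→City (8); capacity 5 + 8 = 13.
Cut capacity 23 exceeds the max flow 13, so it is not minimum.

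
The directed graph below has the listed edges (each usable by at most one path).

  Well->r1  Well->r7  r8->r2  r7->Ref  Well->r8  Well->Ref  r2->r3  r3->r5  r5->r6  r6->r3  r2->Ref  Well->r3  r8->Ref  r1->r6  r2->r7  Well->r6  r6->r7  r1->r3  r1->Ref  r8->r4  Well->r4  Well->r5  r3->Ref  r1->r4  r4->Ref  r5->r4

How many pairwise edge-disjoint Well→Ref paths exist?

Assign every edge capacity 1; by Menger, the answer equals the max flow.
Path Well→Ref (+1); total 1.
Path Well→r1→Ref (+1); total 2.
Path Well→r3→Ref (+1); total 3.
Path Well→r4→Ref (+1); total 4.
Path Well→r7→Ref (+1); total 5.
Path Well→r8→Ref (+1); total 6.
No residual Well→Ref path; max flow = 6.
Certifying cut of size 6: {Well→Ref, Well→r1, Well→r8, r3→Ref, r4→Ref, r7→Ref}.

6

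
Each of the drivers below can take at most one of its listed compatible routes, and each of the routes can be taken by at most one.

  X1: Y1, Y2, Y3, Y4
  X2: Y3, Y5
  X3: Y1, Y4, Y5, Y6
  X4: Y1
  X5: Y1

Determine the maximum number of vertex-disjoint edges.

4

Unit-capacity flow: source→left, listed edges, right→sink; max matching = max flow.
Augmenting path X1→Y1 (+1); matched 1.
Augmenting path X2→Y3 (+1); matched 2.
Augmenting path X3→Y4 (+1); matched 3.
Augmenting path X4→Y1→X1→Y2 (+1); matched 4.
No augmenting path remains; maximum matching = 4.
König certificate: {X1, X2, X3, Y1} is a vertex cover of size 4 (every listed pair touches it), so no matching can be larger.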